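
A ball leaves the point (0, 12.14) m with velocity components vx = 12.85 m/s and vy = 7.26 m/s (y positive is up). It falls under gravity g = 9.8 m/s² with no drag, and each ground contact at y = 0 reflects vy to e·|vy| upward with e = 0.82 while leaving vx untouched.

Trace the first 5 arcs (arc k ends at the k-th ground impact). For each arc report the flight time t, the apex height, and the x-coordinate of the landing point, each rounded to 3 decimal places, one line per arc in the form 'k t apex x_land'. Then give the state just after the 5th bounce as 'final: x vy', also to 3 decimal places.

Arc 1: start y=12.140, vy=7.260 → t=2.480, apex=14.829, x_land=31.874, impact vy=-17.049
  bounce: vy ← 0.82·17.049 = 13.980
Arc 2: start y=0.000, vy=13.980 → t=2.853, apex=9.971, x_land=68.535, impact vy=-13.980
  bounce: vy ← 0.82·13.980 = 11.463
Arc 3: start y=0.000, vy=11.463 → t=2.339, apex=6.705, x_land=98.597, impact vy=-11.463
  bounce: vy ← 0.82·11.463 = 9.400
Arc 4: start y=0.000, vy=9.400 → t=1.918, apex=4.508, x_land=123.248, impact vy=-9.400
  bounce: vy ← 0.82·9.400 = 7.708
Arc 5: start y=0.000, vy=7.708 → t=1.573, apex=3.031, x_land=143.462, impact vy=-7.708
  bounce: vy ← 0.82·7.708 = 6.321

1 2.480 14.829 31.874
2 2.853 9.971 68.535
3 2.339 6.705 98.597
4 1.918 4.508 123.248
5 1.573 3.031 143.462
final: 143.462 6.321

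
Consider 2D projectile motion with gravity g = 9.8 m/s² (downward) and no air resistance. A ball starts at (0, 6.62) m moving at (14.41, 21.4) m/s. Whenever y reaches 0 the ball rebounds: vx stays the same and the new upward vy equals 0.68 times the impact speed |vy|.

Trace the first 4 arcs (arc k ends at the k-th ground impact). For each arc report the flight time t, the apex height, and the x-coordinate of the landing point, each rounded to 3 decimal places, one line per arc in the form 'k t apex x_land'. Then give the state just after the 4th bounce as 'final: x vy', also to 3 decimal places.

1 4.657 29.985 67.114
2 3.364 13.865 115.593
3 2.288 6.411 148.559
4 1.556 2.965 170.976
final: 170.976 5.183

Arc 1: start y=6.620, vy=21.400 → t=4.657, apex=29.985, x_land=67.114, impact vy=-24.243
  bounce: vy ← 0.68·24.243 = 16.485
Arc 2: start y=0.000, vy=16.485 → t=3.364, apex=13.865, x_land=115.593, impact vy=-16.485
  bounce: vy ← 0.68·16.485 = 11.210
Arc 3: start y=0.000, vy=11.210 → t=2.288, apex=6.411, x_land=148.559, impact vy=-11.210
  bounce: vy ← 0.68·11.210 = 7.623
Arc 4: start y=0.000, vy=7.623 → t=1.556, apex=2.965, x_land=170.976, impact vy=-7.623
  bounce: vy ← 0.68·7.623 = 5.183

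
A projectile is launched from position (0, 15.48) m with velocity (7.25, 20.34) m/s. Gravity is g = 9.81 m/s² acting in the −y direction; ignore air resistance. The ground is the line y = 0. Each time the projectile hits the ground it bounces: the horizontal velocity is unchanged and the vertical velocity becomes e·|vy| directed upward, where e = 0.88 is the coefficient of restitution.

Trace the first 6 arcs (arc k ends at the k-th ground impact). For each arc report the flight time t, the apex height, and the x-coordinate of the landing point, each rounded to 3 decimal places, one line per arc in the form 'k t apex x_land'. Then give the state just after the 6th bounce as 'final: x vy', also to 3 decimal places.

1 4.804 36.566 34.827
2 4.805 28.317 69.667
3 4.229 21.929 100.326
4 3.721 16.982 127.305
5 3.275 13.151 151.048
6 2.882 10.184 171.941
final: 171.941 12.439

Arc 1: start y=15.480, vy=20.340 → t=4.804, apex=36.566, x_land=34.827, impact vy=-26.785
  bounce: vy ← 0.88·26.785 = 23.571
Arc 2: start y=0.000, vy=23.571 → t=4.805, apex=28.317, x_land=69.667, impact vy=-23.571
  bounce: vy ← 0.88·23.571 = 20.742
Arc 3: start y=0.000, vy=20.742 → t=4.229, apex=21.929, x_land=100.326, impact vy=-20.742
  bounce: vy ← 0.88·20.742 = 18.253
Arc 4: start y=0.000, vy=18.253 → t=3.721, apex=16.982, x_land=127.305, impact vy=-18.253
  bounce: vy ← 0.88·18.253 = 16.063
Arc 5: start y=0.000, vy=16.063 → t=3.275, apex=13.151, x_land=151.048, impact vy=-16.063
  bounce: vy ← 0.88·16.063 = 14.135
Arc 6: start y=0.000, vy=14.135 → t=2.882, apex=10.184, x_land=171.941, impact vy=-14.135
  bounce: vy ← 0.88·14.135 = 12.439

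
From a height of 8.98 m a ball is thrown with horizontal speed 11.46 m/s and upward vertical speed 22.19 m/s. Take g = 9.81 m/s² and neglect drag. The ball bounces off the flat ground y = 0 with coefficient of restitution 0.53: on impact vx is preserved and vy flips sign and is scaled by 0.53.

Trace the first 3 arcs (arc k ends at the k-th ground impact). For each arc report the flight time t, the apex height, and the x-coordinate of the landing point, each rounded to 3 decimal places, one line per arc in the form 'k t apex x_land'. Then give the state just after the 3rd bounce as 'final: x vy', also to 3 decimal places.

Arc 1: start y=8.980, vy=22.190 → t=4.898, apex=34.077, x_land=56.128, impact vy=-25.857
  bounce: vy ← 0.53·25.857 = 13.704
Arc 2: start y=0.000, vy=13.704 → t=2.794, apex=9.572, x_land=88.147, impact vy=-13.704
  bounce: vy ← 0.53·13.704 = 7.263
Arc 3: start y=0.000, vy=7.263 → t=1.481, apex=2.689, x_land=105.116, impact vy=-7.263
  bounce: vy ← 0.53·7.263 = 3.850

1 4.898 34.077 56.128
2 2.794 9.572 88.147
3 1.481 2.689 105.116
final: 105.116 3.850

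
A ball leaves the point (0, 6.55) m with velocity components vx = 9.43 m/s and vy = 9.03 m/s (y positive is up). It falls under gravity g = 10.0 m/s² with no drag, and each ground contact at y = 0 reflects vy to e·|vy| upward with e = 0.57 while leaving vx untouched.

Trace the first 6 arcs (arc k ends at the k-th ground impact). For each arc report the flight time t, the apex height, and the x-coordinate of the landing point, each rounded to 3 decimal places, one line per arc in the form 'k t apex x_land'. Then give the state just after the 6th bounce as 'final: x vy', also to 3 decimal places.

1 2.361 10.627 22.263
2 1.662 3.453 37.936
3 0.947 1.122 46.869
4 0.540 0.364 51.961
5 0.308 0.118 54.863
6 0.175 0.038 56.518
final: 56.518 0.500

Arc 1: start y=6.550, vy=9.030 → t=2.361, apex=10.627, x_land=22.263, impact vy=-14.579
  bounce: vy ← 0.57·14.579 = 8.310
Arc 2: start y=0.000, vy=8.310 → t=1.662, apex=3.453, x_land=37.936, impact vy=-8.310
  bounce: vy ← 0.57·8.310 = 4.737
Arc 3: start y=0.000, vy=4.737 → t=0.947, apex=1.122, x_land=46.869, impact vy=-4.737
  bounce: vy ← 0.57·4.737 = 2.700
Arc 4: start y=0.000, vy=2.700 → t=0.540, apex=0.364, x_land=51.961, impact vy=-2.700
  bounce: vy ← 0.57·2.700 = 1.539
Arc 5: start y=0.000, vy=1.539 → t=0.308, apex=0.118, x_land=54.863, impact vy=-1.539
  bounce: vy ← 0.57·1.539 = 0.877
Arc 6: start y=0.000, vy=0.877 → t=0.175, apex=0.038, x_land=56.518, impact vy=-0.877
  bounce: vy ← 0.57·0.877 = 0.500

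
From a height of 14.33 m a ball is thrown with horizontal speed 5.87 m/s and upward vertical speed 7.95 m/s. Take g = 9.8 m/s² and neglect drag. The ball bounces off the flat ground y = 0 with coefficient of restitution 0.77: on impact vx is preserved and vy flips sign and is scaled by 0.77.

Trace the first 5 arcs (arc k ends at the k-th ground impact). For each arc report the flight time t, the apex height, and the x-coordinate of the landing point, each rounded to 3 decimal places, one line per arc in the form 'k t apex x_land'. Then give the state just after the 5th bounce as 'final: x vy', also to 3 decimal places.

Arc 1: start y=14.330, vy=7.950 → t=2.704, apex=17.555, x_land=15.872, impact vy=-18.549
  bounce: vy ← 0.77·18.549 = 14.283
Arc 2: start y=0.000, vy=14.283 → t=2.915, apex=10.408, x_land=32.983, impact vy=-14.283
  bounce: vy ← 0.77·14.283 = 10.998
Arc 3: start y=0.000, vy=10.998 → t=2.244, apex=6.171, x_land=46.158, impact vy=-10.998
  bounce: vy ← 0.77·10.998 = 8.468
Arc 4: start y=0.000, vy=8.468 → t=1.728, apex=3.659, x_land=56.302, impact vy=-8.468
  bounce: vy ← 0.77·8.468 = 6.521
Arc 5: start y=0.000, vy=6.521 → t=1.331, apex=2.169, x_land=64.114, impact vy=-6.521
  bounce: vy ← 0.77·6.521 = 5.021

1 2.704 17.555 15.872
2 2.915 10.408 32.983
3 2.244 6.171 46.158
4 1.728 3.659 56.302
5 1.331 2.169 64.114
final: 64.114 5.021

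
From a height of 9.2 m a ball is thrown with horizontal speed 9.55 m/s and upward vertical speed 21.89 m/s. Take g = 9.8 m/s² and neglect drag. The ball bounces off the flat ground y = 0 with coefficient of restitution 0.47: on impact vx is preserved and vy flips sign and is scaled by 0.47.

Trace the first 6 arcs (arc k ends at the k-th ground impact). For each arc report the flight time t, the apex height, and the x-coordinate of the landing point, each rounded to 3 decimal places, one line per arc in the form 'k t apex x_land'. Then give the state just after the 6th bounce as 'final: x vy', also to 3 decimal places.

1 4.854 33.648 46.357
2 2.463 7.433 69.881
3 1.158 1.642 80.937
4 0.544 0.363 86.134
5 0.256 0.080 88.576
6 0.120 0.018 89.724
final: 89.724 0.277

Arc 1: start y=9.200, vy=21.890 → t=4.854, apex=33.648, x_land=46.357, impact vy=-25.681
  bounce: vy ← 0.47·25.681 = 12.070
Arc 2: start y=0.000, vy=12.070 → t=2.463, apex=7.433, x_land=69.881, impact vy=-12.070
  bounce: vy ← 0.47·12.070 = 5.673
Arc 3: start y=0.000, vy=5.673 → t=1.158, apex=1.642, x_land=80.937, impact vy=-5.673
  bounce: vy ← 0.47·5.673 = 2.666
Arc 4: start y=0.000, vy=2.666 → t=0.544, apex=0.363, x_land=86.134, impact vy=-2.666
  bounce: vy ← 0.47·2.666 = 1.253
Arc 5: start y=0.000, vy=1.253 → t=0.256, apex=0.080, x_land=88.576, impact vy=-1.253
  bounce: vy ← 0.47·1.253 = 0.589
Arc 6: start y=0.000, vy=0.589 → t=0.120, apex=0.018, x_land=89.724, impact vy=-0.589
  bounce: vy ← 0.47·0.589 = 0.277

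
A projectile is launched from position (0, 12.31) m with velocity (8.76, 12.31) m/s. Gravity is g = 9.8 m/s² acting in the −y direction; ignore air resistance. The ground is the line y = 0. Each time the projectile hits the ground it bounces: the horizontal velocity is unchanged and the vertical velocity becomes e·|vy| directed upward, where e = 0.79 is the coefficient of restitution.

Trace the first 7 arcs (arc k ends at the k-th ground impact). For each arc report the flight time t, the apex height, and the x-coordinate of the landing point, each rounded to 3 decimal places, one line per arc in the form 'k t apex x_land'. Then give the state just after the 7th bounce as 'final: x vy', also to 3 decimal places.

Arc 1: start y=12.310, vy=12.310 → t=3.279, apex=20.041, x_land=28.720, impact vy=-19.819
  bounce: vy ← 0.79·19.819 = 15.657
Arc 2: start y=0.000, vy=15.657 → t=3.195, apex=12.508, x_land=56.711, impact vy=-15.657
  bounce: vy ← 0.79·15.657 = 12.369
Arc 3: start y=0.000, vy=12.369 → t=2.524, apex=7.806, x_land=78.825, impact vy=-12.369
  bounce: vy ← 0.79·12.369 = 9.772
Arc 4: start y=0.000, vy=9.772 → t=1.994, apex=4.872, x_land=96.294, impact vy=-9.772
  bounce: vy ← 0.79·9.772 = 7.720
Arc 5: start y=0.000, vy=7.720 → t=1.575, apex=3.041, x_land=110.095, impact vy=-7.720
  bounce: vy ← 0.79·7.720 = 6.099
Arc 6: start y=0.000, vy=6.099 → t=1.245, apex=1.898, x_land=120.998, impact vy=-6.099
  bounce: vy ← 0.79·6.099 = 4.818
Arc 7: start y=0.000, vy=4.818 → t=0.983, apex=1.184, x_land=129.611, impact vy=-4.818
  bounce: vy ← 0.79·4.818 = 3.806

1 3.279 20.041 28.720
2 3.195 12.508 56.711
3 2.524 7.806 78.825
4 1.994 4.872 96.294
5 1.575 3.041 110.095
6 1.245 1.898 120.998
7 0.983 1.184 129.611
final: 129.611 3.806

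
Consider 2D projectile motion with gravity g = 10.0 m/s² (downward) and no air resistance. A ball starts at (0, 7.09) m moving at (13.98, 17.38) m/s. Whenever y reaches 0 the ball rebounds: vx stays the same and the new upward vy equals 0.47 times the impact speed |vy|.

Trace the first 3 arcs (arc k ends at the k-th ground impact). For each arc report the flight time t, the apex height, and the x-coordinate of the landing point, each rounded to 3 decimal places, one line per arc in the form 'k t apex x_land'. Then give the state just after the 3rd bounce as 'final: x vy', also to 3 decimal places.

1 3.845 22.193 53.750
2 1.980 4.902 81.436
3 0.931 1.083 94.449
final: 94.449 2.187

Arc 1: start y=7.090, vy=17.380 → t=3.845, apex=22.193, x_land=53.750, impact vy=-21.068
  bounce: vy ← 0.47·21.068 = 9.902
Arc 2: start y=0.000, vy=9.902 → t=1.980, apex=4.902, x_land=81.436, impact vy=-9.902
  bounce: vy ← 0.47·9.902 = 4.654
Arc 3: start y=0.000, vy=4.654 → t=0.931, apex=1.083, x_land=94.449, impact vy=-4.654
  bounce: vy ← 0.47·4.654 = 2.187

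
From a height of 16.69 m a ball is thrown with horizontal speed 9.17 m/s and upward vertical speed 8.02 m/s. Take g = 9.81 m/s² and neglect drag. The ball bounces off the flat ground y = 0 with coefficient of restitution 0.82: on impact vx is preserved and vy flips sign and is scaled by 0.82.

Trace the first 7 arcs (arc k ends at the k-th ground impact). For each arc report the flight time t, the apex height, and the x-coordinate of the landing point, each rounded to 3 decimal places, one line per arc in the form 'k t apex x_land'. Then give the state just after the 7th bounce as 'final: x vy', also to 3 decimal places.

Arc 1: start y=16.690, vy=8.020 → t=2.835, apex=19.968, x_land=25.999, impact vy=-19.793
  bounce: vy ← 0.82·19.793 = 16.231
Arc 2: start y=0.000, vy=16.231 → t=3.309, apex=13.427, x_land=56.342, impact vy=-16.231
  bounce: vy ← 0.82·16.231 = 13.309
Arc 3: start y=0.000, vy=13.309 → t=2.713, apex=9.028, x_land=81.224, impact vy=-13.309
  bounce: vy ← 0.82·13.309 = 10.913
Arc 4: start y=0.000, vy=10.913 → t=2.225, apex=6.070, x_land=101.627, impact vy=-10.913
  bounce: vy ← 0.82·10.913 = 8.949
Arc 5: start y=0.000, vy=8.949 → t=1.824, apex=4.082, x_land=118.357, impact vy=-8.949
  bounce: vy ← 0.82·8.949 = 7.338
Arc 6: start y=0.000, vy=7.338 → t=1.496, apex=2.745, x_land=132.076, impact vy=-7.338
  bounce: vy ← 0.82·7.338 = 6.017
Arc 7: start y=0.000, vy=6.017 → t=1.227, apex=1.845, x_land=143.326, impact vy=-6.017
  bounce: vy ← 0.82·6.017 = 4.934

1 2.835 19.968 25.999
2 3.309 13.427 56.342
3 2.713 9.028 81.224
4 2.225 6.070 101.627
5 1.824 4.082 118.357
6 1.496 2.745 132.076
7 1.227 1.845 143.326
final: 143.326 4.934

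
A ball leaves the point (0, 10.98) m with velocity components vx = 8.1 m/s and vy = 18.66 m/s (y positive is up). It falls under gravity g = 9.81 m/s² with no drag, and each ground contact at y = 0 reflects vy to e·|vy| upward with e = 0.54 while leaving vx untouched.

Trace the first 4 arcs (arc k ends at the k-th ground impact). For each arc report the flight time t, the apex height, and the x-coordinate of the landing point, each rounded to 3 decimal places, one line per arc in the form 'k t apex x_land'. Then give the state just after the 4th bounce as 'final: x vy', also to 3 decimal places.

Arc 1: start y=10.980, vy=18.660 → t=4.322, apex=28.727, x_land=35.010, impact vy=-23.741
  bounce: vy ← 0.54·23.741 = 12.820
Arc 2: start y=0.000, vy=12.820 → t=2.614, apex=8.377, x_land=56.180, impact vy=-12.820
  bounce: vy ← 0.54·12.820 = 6.923
Arc 3: start y=0.000, vy=6.923 → t=1.411, apex=2.443, x_land=67.613, impact vy=-6.923
  bounce: vy ← 0.54·6.923 = 3.738
Arc 4: start y=0.000, vy=3.738 → t=0.762, apex=0.712, x_land=73.786, impact vy=-3.738
  bounce: vy ← 0.54·3.738 = 2.019

1 4.322 28.727 35.010
2 2.614 8.377 56.180
3 1.411 2.443 67.613
4 0.762 0.712 73.786
final: 73.786 2.019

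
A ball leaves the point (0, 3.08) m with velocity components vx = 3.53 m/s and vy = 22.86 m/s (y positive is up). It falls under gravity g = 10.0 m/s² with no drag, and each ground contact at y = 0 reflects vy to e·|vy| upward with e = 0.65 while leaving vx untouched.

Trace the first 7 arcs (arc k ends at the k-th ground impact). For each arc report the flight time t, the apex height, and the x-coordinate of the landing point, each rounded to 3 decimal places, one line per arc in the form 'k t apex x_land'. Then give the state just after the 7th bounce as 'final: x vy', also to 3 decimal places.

Arc 1: start y=3.080, vy=22.860 → t=4.703, apex=29.209, x_land=16.602, impact vy=-24.170
  bounce: vy ← 0.65·24.170 = 15.710
Arc 2: start y=0.000, vy=15.710 → t=3.142, apex=12.341, x_land=27.693, impact vy=-15.710
  bounce: vy ← 0.65·15.710 = 10.212
Arc 3: start y=0.000, vy=10.212 → t=2.042, apex=5.214, x_land=34.903, impact vy=-10.212
  bounce: vy ← 0.65·10.212 = 6.638
Arc 4: start y=0.000, vy=6.638 → t=1.328, apex=2.203, x_land=39.589, impact vy=-6.638
  bounce: vy ← 0.65·6.638 = 4.314
Arc 5: start y=0.000, vy=4.314 → t=0.863, apex=0.931, x_land=42.635, impact vy=-4.314
  bounce: vy ← 0.65·4.314 = 2.804
Arc 6: start y=0.000, vy=2.804 → t=0.561, apex=0.393, x_land=44.615, impact vy=-2.804
  bounce: vy ← 0.65·2.804 = 1.823
Arc 7: start y=0.000, vy=1.823 → t=0.365, apex=0.166, x_land=45.902, impact vy=-1.823
  bounce: vy ← 0.65·1.823 = 1.185

1 4.703 29.209 16.602
2 3.142 12.341 27.693
3 2.042 5.214 34.903
4 1.328 2.203 39.589
5 0.863 0.931 42.635
6 0.561 0.393 44.615
7 0.365 0.166 45.902
final: 45.902 1.185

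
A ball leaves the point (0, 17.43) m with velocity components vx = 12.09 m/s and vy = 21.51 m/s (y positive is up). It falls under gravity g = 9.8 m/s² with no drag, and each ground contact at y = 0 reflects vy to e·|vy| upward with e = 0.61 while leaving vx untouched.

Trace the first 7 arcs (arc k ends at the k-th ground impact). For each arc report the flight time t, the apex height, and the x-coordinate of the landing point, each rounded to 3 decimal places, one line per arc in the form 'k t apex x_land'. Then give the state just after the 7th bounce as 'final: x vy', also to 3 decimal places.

Arc 1: start y=17.430, vy=21.510 → t=5.089, apex=41.036, x_land=61.524, impact vy=-28.360
  bounce: vy ← 0.61·28.360 = 17.300
Arc 2: start y=0.000, vy=17.300 → t=3.531, apex=15.270, x_land=104.208, impact vy=-17.300
  bounce: vy ← 0.61·17.300 = 10.553
Arc 3: start y=0.000, vy=10.553 → t=2.154, apex=5.682, x_land=130.246, impact vy=-10.553
  bounce: vy ← 0.61·10.553 = 6.437
Arc 4: start y=0.000, vy=6.437 → t=1.314, apex=2.114, x_land=146.129, impact vy=-6.437
  bounce: vy ← 0.61·6.437 = 3.927
Arc 5: start y=0.000, vy=3.927 → t=0.801, apex=0.787, x_land=155.817, impact vy=-3.927
  bounce: vy ← 0.61·3.927 = 2.395
Arc 6: start y=0.000, vy=2.395 → t=0.489, apex=0.293, x_land=161.727, impact vy=-2.395
  bounce: vy ← 0.61·2.395 = 1.461
Arc 7: start y=0.000, vy=1.461 → t=0.298, apex=0.109, x_land=165.333, impact vy=-1.461
  bounce: vy ← 0.61·1.461 = 0.891

1 5.089 41.036 61.524
2 3.531 15.270 104.208
3 2.154 5.682 130.246
4 1.314 2.114 146.129
5 0.801 0.787 155.817
6 0.489 0.293 161.727
7 0.298 0.109 165.333
final: 165.333 0.891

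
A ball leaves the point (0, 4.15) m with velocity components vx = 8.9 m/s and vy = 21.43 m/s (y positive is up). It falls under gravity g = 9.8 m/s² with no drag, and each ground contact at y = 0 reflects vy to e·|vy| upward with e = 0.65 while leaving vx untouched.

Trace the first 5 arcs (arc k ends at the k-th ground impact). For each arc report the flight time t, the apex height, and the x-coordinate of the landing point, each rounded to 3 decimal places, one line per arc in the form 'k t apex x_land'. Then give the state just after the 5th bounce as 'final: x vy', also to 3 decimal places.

1 4.559 27.581 40.577
2 3.084 11.653 68.027
3 2.005 4.923 85.869
4 1.303 2.080 97.467
5 0.847 0.879 105.005
final: 105.005 2.698

Arc 1: start y=4.150, vy=21.430 → t=4.559, apex=27.581, x_land=40.577, impact vy=-23.250
  bounce: vy ← 0.65·23.250 = 15.113
Arc 2: start y=0.000, vy=15.113 → t=3.084, apex=11.653, x_land=68.027, impact vy=-15.113
  bounce: vy ← 0.65·15.113 = 9.823
Arc 3: start y=0.000, vy=9.823 → t=2.005, apex=4.923, x_land=85.869, impact vy=-9.823
  bounce: vy ← 0.65·9.823 = 6.385
Arc 4: start y=0.000, vy=6.385 → t=1.303, apex=2.080, x_land=97.467, impact vy=-6.385
  bounce: vy ← 0.65·6.385 = 4.150
Arc 5: start y=0.000, vy=4.150 → t=0.847, apex=0.879, x_land=105.005, impact vy=-4.150
  bounce: vy ← 0.65·4.150 = 2.698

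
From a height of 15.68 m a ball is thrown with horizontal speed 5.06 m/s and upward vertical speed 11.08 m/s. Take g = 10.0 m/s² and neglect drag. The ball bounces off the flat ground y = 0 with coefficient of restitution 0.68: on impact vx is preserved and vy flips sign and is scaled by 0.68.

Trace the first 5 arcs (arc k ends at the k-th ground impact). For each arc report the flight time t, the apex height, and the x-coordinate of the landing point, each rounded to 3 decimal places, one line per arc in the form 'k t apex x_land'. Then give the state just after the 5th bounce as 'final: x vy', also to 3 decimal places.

Arc 1: start y=15.680, vy=11.080 → t=3.197, apex=21.818, x_land=16.177, impact vy=-20.889
  bounce: vy ← 0.68·20.889 = 14.205
Arc 2: start y=0.000, vy=14.205 → t=2.841, apex=10.089, x_land=30.552, impact vy=-14.205
  bounce: vy ← 0.68·14.205 = 9.659
Arc 3: start y=0.000, vy=9.659 → t=1.932, apex=4.665, x_land=40.327, impact vy=-9.659
  bounce: vy ← 0.68·9.659 = 6.568
Arc 4: start y=0.000, vy=6.568 → t=1.314, apex=2.157, x_land=46.974, impact vy=-6.568
  bounce: vy ← 0.68·6.568 = 4.466
Arc 5: start y=0.000, vy=4.466 → t=0.893, apex=0.997, x_land=51.494, impact vy=-4.466
  bounce: vy ← 0.68·4.466 = 3.037

1 3.197 21.818 16.177
2 2.841 10.089 30.552
3 1.932 4.665 40.327
4 1.314 2.157 46.974
5 0.893 0.997 51.494
final: 51.494 3.037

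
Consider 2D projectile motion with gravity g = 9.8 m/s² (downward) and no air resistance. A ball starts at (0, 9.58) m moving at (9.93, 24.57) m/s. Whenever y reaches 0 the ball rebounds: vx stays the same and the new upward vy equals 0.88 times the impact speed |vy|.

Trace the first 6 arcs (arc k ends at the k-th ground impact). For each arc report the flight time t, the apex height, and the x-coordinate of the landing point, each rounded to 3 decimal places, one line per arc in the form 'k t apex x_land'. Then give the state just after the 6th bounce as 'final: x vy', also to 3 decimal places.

Arc 1: start y=9.580, vy=24.570 → t=5.378, apex=40.380, x_land=53.402, impact vy=-28.133
  bounce: vy ← 0.88·28.133 = 24.757
Arc 2: start y=0.000, vy=24.757 → t=5.052, apex=31.270, x_land=103.572, impact vy=-24.757
  bounce: vy ← 0.88·24.757 = 21.786
Arc 3: start y=0.000, vy=21.786 → t=4.446, apex=24.216, x_land=147.722, impact vy=-21.786
  bounce: vy ← 0.88·21.786 = 19.172
Arc 4: start y=0.000, vy=19.172 → t=3.913, apex=18.753, x_land=186.574, impact vy=-19.172
  bounce: vy ← 0.88·19.172 = 16.871
Arc 5: start y=0.000, vy=16.871 → t=3.443, apex=14.522, x_land=220.764, impact vy=-16.871
  bounce: vy ← 0.88·16.871 = 14.847
Arc 6: start y=0.000, vy=14.847 → t=3.030, apex=11.246, x_land=250.851, impact vy=-14.847
  bounce: vy ← 0.88·14.847 = 13.065

1 5.378 40.380 53.402
2 5.052 31.270 103.572
3 4.446 24.216 147.722
4 3.913 18.753 186.574
5 3.443 14.522 220.764
6 3.030 11.246 250.851
final: 250.851 13.065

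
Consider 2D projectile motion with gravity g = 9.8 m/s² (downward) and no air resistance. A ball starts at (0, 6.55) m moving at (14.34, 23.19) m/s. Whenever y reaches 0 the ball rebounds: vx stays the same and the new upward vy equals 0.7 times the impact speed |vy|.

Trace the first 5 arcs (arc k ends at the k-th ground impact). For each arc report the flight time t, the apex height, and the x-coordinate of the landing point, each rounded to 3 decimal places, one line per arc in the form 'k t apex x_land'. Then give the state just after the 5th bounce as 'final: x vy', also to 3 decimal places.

1 5.000 33.988 71.700
2 3.687 16.654 124.574
3 2.581 8.160 161.585
4 1.807 3.999 187.493
5 1.265 1.959 205.629
final: 205.629 4.338

Arc 1: start y=6.550, vy=23.190 → t=5.000, apex=33.988, x_land=71.700, impact vy=-25.810
  bounce: vy ← 0.7·25.810 = 18.067
Arc 2: start y=0.000, vy=18.067 → t=3.687, apex=16.654, x_land=124.574, impact vy=-18.067
  bounce: vy ← 0.7·18.067 = 12.647
Arc 3: start y=0.000, vy=12.647 → t=2.581, apex=8.160, x_land=161.585, impact vy=-12.647
  bounce: vy ← 0.7·12.647 = 8.853
Arc 4: start y=0.000, vy=8.853 → t=1.807, apex=3.999, x_land=187.493, impact vy=-8.853
  bounce: vy ← 0.7·8.853 = 6.197
Arc 5: start y=0.000, vy=6.197 → t=1.265, apex=1.959, x_land=205.629, impact vy=-6.197
  bounce: vy ← 0.7·6.197 = 4.338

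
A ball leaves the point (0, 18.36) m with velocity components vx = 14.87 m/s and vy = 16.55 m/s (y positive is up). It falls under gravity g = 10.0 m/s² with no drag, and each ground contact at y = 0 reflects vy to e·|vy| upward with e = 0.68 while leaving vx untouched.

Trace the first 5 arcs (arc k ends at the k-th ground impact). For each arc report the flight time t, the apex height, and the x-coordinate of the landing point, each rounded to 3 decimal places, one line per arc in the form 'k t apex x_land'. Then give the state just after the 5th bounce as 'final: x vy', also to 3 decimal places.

1 4.187 32.055 62.261
2 3.444 14.822 113.466
3 2.342 6.854 148.285
4 1.592 3.169 171.963
5 1.083 1.465 188.063
final: 188.063 3.681

Arc 1: start y=18.360, vy=16.550 → t=4.187, apex=32.055, x_land=62.261, impact vy=-25.320
  bounce: vy ← 0.68·25.320 = 17.218
Arc 2: start y=0.000, vy=17.218 → t=3.444, apex=14.822, x_land=113.466, impact vy=-17.218
  bounce: vy ← 0.68·17.218 = 11.708
Arc 3: start y=0.000, vy=11.708 → t=2.342, apex=6.854, x_land=148.285, impact vy=-11.708
  bounce: vy ← 0.68·11.708 = 7.961
Arc 4: start y=0.000, vy=7.961 → t=1.592, apex=3.169, x_land=171.963, impact vy=-7.961
  bounce: vy ← 0.68·7.961 = 5.414
Arc 5: start y=0.000, vy=5.414 → t=1.083, apex=1.465, x_land=188.063, impact vy=-5.414
  bounce: vy ← 0.68·5.414 = 3.681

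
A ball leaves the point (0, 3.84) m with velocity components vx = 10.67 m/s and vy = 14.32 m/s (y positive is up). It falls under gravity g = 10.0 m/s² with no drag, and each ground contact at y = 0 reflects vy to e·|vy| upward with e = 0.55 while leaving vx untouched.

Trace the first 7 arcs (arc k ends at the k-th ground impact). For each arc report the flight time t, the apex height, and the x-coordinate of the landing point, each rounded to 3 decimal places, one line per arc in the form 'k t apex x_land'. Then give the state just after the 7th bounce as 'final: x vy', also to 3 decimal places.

Arc 1: start y=3.840, vy=14.320 → t=3.111, apex=14.093, x_land=33.193, impact vy=-16.789
  bounce: vy ← 0.55·16.789 = 9.234
Arc 2: start y=0.000, vy=9.234 → t=1.847, apex=4.263, x_land=52.898, impact vy=-9.234
  bounce: vy ← 0.55·9.234 = 5.079
Arc 3: start y=0.000, vy=5.079 → t=1.016, apex=1.290, x_land=63.736, impact vy=-5.079
  bounce: vy ← 0.55·5.079 = 2.793
Arc 4: start y=0.000, vy=2.793 → t=0.559, apex=0.390, x_land=69.696, impact vy=-2.793
  bounce: vy ← 0.55·2.793 = 1.536
Arc 5: start y=0.000, vy=1.536 → t=0.307, apex=0.118, x_land=72.975, impact vy=-1.536
  bounce: vy ← 0.55·1.536 = 0.845
Arc 6: start y=0.000, vy=0.845 → t=0.169, apex=0.036, x_land=74.778, impact vy=-0.845
  bounce: vy ← 0.55·0.845 = 0.465
Arc 7: start y=0.000, vy=0.465 → t=0.093, apex=0.011, x_land=75.770, impact vy=-0.465
  bounce: vy ← 0.55·0.465 = 0.256

1 3.111 14.093 33.193
2 1.847 4.263 52.898
3 1.016 1.290 63.736
4 0.559 0.390 69.696
5 0.307 0.118 72.975
6 0.169 0.036 74.778
7 0.093 0.011 75.770
final: 75.770 0.256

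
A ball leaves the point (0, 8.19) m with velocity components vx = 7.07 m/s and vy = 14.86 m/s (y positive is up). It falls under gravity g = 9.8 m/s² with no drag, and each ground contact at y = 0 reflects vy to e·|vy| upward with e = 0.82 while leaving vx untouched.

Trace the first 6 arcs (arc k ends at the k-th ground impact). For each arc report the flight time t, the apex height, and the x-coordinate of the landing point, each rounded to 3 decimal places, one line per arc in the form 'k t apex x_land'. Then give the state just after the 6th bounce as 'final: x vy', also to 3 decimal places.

Arc 1: start y=8.190, vy=14.860 → t=3.509, apex=19.456, x_land=24.809, impact vy=-19.528
  bounce: vy ← 0.82·19.528 = 16.013
Arc 2: start y=0.000, vy=16.013 → t=3.268, apex=13.082, x_land=47.913, impact vy=-16.013
  bounce: vy ← 0.82·16.013 = 13.131
Arc 3: start y=0.000, vy=13.131 → t=2.680, apex=8.797, x_land=66.859, impact vy=-13.131
  bounce: vy ← 0.82·13.131 = 10.767
Arc 4: start y=0.000, vy=10.767 → t=2.197, apex=5.915, x_land=82.394, impact vy=-10.767
  bounce: vy ← 0.82·10.767 = 8.829
Arc 5: start y=0.000, vy=8.829 → t=1.802, apex=3.977, x_land=95.133, impact vy=-8.829
  bounce: vy ← 0.82·8.829 = 7.240
Arc 6: start y=0.000, vy=7.240 → t=1.478, apex=2.674, x_land=105.579, impact vy=-7.240
  bounce: vy ← 0.82·7.240 = 5.937

1 3.509 19.456 24.809
2 3.268 13.082 47.913
3 2.680 8.797 66.859
4 2.197 5.915 82.394
5 1.802 3.977 95.133
6 1.478 2.674 105.579
final: 105.579 5.937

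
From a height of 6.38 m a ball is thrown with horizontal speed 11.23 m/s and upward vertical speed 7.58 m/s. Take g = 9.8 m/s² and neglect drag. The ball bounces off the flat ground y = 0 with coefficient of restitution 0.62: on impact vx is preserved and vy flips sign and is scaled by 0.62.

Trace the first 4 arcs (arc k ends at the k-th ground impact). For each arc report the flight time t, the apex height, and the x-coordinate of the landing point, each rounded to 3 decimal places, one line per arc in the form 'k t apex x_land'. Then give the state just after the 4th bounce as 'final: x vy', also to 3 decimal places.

1 2.152 9.311 24.167
2 1.709 3.579 43.363
3 1.060 1.376 55.264
4 0.657 0.529 62.643
final: 62.643 1.996

Arc 1: start y=6.380, vy=7.580 → t=2.152, apex=9.311, x_land=24.167, impact vy=-13.509
  bounce: vy ← 0.62·13.509 = 8.376
Arc 2: start y=0.000, vy=8.376 → t=1.709, apex=3.579, x_land=43.363, impact vy=-8.376
  bounce: vy ← 0.62·8.376 = 5.193
Arc 3: start y=0.000, vy=5.193 → t=1.060, apex=1.376, x_land=55.264, impact vy=-5.193
  bounce: vy ← 0.62·5.193 = 3.220
Arc 4: start y=0.000, vy=3.220 → t=0.657, apex=0.529, x_land=62.643, impact vy=-3.220
  bounce: vy ← 0.62·3.220 = 1.996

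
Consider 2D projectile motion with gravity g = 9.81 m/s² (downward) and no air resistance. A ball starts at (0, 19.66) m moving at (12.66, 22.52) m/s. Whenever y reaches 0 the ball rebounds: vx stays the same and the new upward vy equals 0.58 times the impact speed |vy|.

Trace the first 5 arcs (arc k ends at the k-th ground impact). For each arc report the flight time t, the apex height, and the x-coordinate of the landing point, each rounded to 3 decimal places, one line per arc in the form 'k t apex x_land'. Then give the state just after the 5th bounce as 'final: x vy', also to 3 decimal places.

1 5.342 45.509 67.625
2 3.533 15.309 112.357
3 2.049 5.150 138.301
4 1.189 1.732 153.349
5 0.689 0.583 162.077
final: 162.077 1.961

Arc 1: start y=19.660, vy=22.520 → t=5.342, apex=45.509, x_land=67.625, impact vy=-29.881
  bounce: vy ← 0.58·29.881 = 17.331
Arc 2: start y=0.000, vy=17.331 → t=3.533, apex=15.309, x_land=112.357, impact vy=-17.331
  bounce: vy ← 0.58·17.331 = 10.052
Arc 3: start y=0.000, vy=10.052 → t=2.049, apex=5.150, x_land=138.301, impact vy=-10.052
  bounce: vy ← 0.58·10.052 = 5.830
Arc 4: start y=0.000, vy=5.830 → t=1.189, apex=1.732, x_land=153.349, impact vy=-5.830
  bounce: vy ← 0.58·5.830 = 3.381
Arc 5: start y=0.000, vy=3.381 → t=0.689, apex=0.583, x_land=162.077, impact vy=-3.381
  bounce: vy ← 0.58·3.381 = 1.961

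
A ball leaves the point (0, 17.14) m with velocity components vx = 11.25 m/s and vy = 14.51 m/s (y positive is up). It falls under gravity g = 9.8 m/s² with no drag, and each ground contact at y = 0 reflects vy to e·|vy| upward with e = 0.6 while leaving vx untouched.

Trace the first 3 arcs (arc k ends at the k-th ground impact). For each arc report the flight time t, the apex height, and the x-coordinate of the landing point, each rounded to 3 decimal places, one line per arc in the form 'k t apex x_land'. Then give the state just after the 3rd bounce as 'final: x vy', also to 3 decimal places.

1 3.866 27.882 43.493
2 2.862 10.037 75.696
3 1.717 3.613 95.018
final: 95.018 5.049

Arc 1: start y=17.140, vy=14.510 → t=3.866, apex=27.882, x_land=43.493, impact vy=-23.377
  bounce: vy ← 0.6·23.377 = 14.026
Arc 2: start y=0.000, vy=14.026 → t=2.862, apex=10.037, x_land=75.696, impact vy=-14.026
  bounce: vy ← 0.6·14.026 = 8.416
Arc 3: start y=0.000, vy=8.416 → t=1.717, apex=3.613, x_land=95.018, impact vy=-8.416
  bounce: vy ← 0.6·8.416 = 5.049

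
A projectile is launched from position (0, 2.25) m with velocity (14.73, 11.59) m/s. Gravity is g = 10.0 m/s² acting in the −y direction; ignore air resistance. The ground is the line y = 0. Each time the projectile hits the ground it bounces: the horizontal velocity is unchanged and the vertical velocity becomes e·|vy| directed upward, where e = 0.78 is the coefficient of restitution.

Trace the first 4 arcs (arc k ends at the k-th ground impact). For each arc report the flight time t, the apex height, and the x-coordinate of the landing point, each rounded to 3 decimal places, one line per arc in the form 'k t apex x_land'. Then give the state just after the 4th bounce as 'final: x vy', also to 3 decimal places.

1 2.498 8.966 36.798
2 2.089 5.455 67.569
3 1.629 3.319 91.571
4 1.271 2.019 110.293
final: 110.293 4.957

Arc 1: start y=2.250, vy=11.590 → t=2.498, apex=8.966, x_land=36.798, impact vy=-13.391
  bounce: vy ← 0.78·13.391 = 10.445
Arc 2: start y=0.000, vy=10.445 → t=2.089, apex=5.455, x_land=67.569, impact vy=-10.445
  bounce: vy ← 0.78·10.445 = 8.147
Arc 3: start y=0.000, vy=8.147 → t=1.629, apex=3.319, x_land=91.571, impact vy=-8.147
  bounce: vy ← 0.78·8.147 = 6.355
Arc 4: start y=0.000, vy=6.355 → t=1.271, apex=2.019, x_land=110.293, impact vy=-6.355
  bounce: vy ← 0.78·6.355 = 4.957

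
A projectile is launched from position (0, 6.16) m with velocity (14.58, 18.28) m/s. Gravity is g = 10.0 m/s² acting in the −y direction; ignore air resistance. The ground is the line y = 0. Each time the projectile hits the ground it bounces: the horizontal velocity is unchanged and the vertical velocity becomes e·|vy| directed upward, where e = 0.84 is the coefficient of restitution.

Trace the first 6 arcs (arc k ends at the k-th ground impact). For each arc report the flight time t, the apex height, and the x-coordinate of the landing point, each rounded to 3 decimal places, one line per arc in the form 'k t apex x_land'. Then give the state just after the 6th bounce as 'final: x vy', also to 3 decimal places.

1 3.967 22.868 57.833
2 3.593 16.136 110.217
3 3.018 11.385 154.219
4 2.535 8.033 191.181
5 2.129 5.668 222.229
6 1.789 4.000 248.309
final: 248.309 7.513

Arc 1: start y=6.160, vy=18.280 → t=3.967, apex=22.868, x_land=57.833, impact vy=-21.386
  bounce: vy ← 0.84·21.386 = 17.964
Arc 2: start y=0.000, vy=17.964 → t=3.593, apex=16.136, x_land=110.217, impact vy=-17.964
  bounce: vy ← 0.84·17.964 = 15.090
Arc 3: start y=0.000, vy=15.090 → t=3.018, apex=11.385, x_land=154.219, impact vy=-15.090
  bounce: vy ← 0.84·15.090 = 12.676
Arc 4: start y=0.000, vy=12.676 → t=2.535, apex=8.033, x_land=191.181, impact vy=-12.676
  bounce: vy ← 0.84·12.676 = 10.647
Arc 5: start y=0.000, vy=10.647 → t=2.129, apex=5.668, x_land=222.229, impact vy=-10.647
  bounce: vy ← 0.84·10.647 = 8.944
Arc 6: start y=0.000, vy=8.944 → t=1.789, apex=4.000, x_land=248.309, impact vy=-8.944
  bounce: vy ← 0.84·8.944 = 7.513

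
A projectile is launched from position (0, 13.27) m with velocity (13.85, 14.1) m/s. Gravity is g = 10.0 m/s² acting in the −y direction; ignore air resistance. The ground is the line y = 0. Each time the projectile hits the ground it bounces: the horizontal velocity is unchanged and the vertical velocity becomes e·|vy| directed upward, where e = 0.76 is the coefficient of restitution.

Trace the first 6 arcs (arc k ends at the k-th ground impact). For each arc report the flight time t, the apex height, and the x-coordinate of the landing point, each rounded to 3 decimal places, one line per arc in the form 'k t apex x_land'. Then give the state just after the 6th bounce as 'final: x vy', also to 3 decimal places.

1 3.565 23.210 49.369
2 3.275 13.406 94.727
3 2.489 7.744 129.199
4 1.892 4.473 155.397
5 1.438 2.583 175.308
6 1.093 1.492 190.440
final: 190.440 4.152

Arc 1: start y=13.270, vy=14.100 → t=3.565, apex=23.210, x_land=49.369, impact vy=-21.546
  bounce: vy ← 0.76·21.546 = 16.375
Arc 2: start y=0.000, vy=16.375 → t=3.275, apex=13.406, x_land=94.727, impact vy=-16.375
  bounce: vy ← 0.76·16.375 = 12.445
Arc 3: start y=0.000, vy=12.445 → t=2.489, apex=7.744, x_land=129.199, impact vy=-12.445
  bounce: vy ← 0.76·12.445 = 9.458
Arc 4: start y=0.000, vy=9.458 → t=1.892, apex=4.473, x_land=155.397, impact vy=-9.458
  bounce: vy ← 0.76·9.458 = 7.188
Arc 5: start y=0.000, vy=7.188 → t=1.438, apex=2.583, x_land=175.308, impact vy=-7.188
  bounce: vy ← 0.76·7.188 = 5.463
Arc 6: start y=0.000, vy=5.463 → t=1.093, apex=1.492, x_land=190.440, impact vy=-5.463
  bounce: vy ← 0.76·5.463 = 4.152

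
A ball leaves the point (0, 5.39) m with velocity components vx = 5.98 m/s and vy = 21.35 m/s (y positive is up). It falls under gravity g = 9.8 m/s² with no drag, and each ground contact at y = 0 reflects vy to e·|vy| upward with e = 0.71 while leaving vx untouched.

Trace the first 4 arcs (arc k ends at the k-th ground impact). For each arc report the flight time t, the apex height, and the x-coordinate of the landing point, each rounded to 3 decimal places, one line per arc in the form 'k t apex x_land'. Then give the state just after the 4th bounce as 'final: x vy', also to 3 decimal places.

1 4.596 28.646 27.487
2 3.433 14.441 48.019
3 2.438 7.279 62.596
4 1.731 3.670 72.946
final: 72.946 6.021

Arc 1: start y=5.390, vy=21.350 → t=4.596, apex=28.646, x_land=27.487, impact vy=-23.695
  bounce: vy ← 0.71·23.695 = 16.824
Arc 2: start y=0.000, vy=16.824 → t=3.433, apex=14.441, x_land=48.019, impact vy=-16.824
  bounce: vy ← 0.71·16.824 = 11.945
Arc 3: start y=0.000, vy=11.945 → t=2.438, apex=7.279, x_land=62.596, impact vy=-11.945
  bounce: vy ← 0.71·11.945 = 8.481
Arc 4: start y=0.000, vy=8.481 → t=1.731, apex=3.670, x_land=72.946, impact vy=-8.481
  bounce: vy ← 0.71·8.481 = 6.021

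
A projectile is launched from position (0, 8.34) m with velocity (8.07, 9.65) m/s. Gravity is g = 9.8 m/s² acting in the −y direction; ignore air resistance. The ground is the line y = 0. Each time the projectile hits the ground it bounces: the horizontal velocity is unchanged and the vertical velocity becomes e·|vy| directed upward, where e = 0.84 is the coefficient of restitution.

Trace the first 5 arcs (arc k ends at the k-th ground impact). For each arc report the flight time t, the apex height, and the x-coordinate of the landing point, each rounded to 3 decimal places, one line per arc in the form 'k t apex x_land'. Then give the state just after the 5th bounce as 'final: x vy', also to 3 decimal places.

1 2.619 13.091 21.137
2 2.746 9.237 43.297
3 2.307 6.518 61.912
4 1.938 4.599 77.548
5 1.628 3.245 90.683
final: 90.683 6.699

Arc 1: start y=8.340, vy=9.650 → t=2.619, apex=13.091, x_land=21.137, impact vy=-16.018
  bounce: vy ← 0.84·16.018 = 13.455
Arc 2: start y=0.000, vy=13.455 → t=2.746, apex=9.237, x_land=43.297, impact vy=-13.455
  bounce: vy ← 0.84·13.455 = 11.303
Arc 3: start y=0.000, vy=11.303 → t=2.307, apex=6.518, x_land=61.912, impact vy=-11.303
  bounce: vy ← 0.84·11.303 = 9.494
Arc 4: start y=0.000, vy=9.494 → t=1.938, apex=4.599, x_land=77.548, impact vy=-9.494
  bounce: vy ← 0.84·9.494 = 7.975
Arc 5: start y=0.000, vy=7.975 → t=1.628, apex=3.245, x_land=90.683, impact vy=-7.975
  bounce: vy ← 0.84·7.975 = 6.699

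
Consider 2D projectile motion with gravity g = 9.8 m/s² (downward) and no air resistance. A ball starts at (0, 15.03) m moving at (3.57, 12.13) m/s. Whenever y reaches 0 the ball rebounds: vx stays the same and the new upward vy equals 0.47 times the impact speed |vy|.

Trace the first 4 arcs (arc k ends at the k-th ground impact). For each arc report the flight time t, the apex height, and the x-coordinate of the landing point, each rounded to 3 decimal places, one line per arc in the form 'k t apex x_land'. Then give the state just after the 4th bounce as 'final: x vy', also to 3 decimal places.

Arc 1: start y=15.030, vy=12.130 → t=3.382, apex=22.537, x_land=12.075, impact vy=-21.017
  bounce: vy ← 0.47·21.017 = 9.878
Arc 2: start y=0.000, vy=9.878 → t=2.016, apex=4.978, x_land=19.272, impact vy=-9.878
  bounce: vy ← 0.47·9.878 = 4.643
Arc 3: start y=0.000, vy=4.643 → t=0.947, apex=1.100, x_land=22.655, impact vy=-4.643
  bounce: vy ← 0.47·4.643 = 2.182
Arc 4: start y=0.000, vy=2.182 → t=0.445, apex=0.243, x_land=24.244, impact vy=-2.182
  bounce: vy ← 0.47·2.182 = 1.026

1 3.382 22.537 12.075
2 2.016 4.978 19.272
3 0.947 1.100 22.655
4 0.445 0.243 24.244
final: 24.244 1.026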